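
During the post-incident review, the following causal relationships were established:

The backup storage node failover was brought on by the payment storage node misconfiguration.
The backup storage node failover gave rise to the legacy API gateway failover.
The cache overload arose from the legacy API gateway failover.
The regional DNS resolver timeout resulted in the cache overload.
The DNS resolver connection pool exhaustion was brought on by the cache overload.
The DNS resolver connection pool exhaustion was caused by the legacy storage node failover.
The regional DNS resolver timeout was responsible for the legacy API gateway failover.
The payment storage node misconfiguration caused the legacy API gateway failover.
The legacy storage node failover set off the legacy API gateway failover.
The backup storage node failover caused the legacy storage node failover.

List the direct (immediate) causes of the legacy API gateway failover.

the backup storage node failover, the legacy storage node failover, the payment storage node misconfiguration, the regional DNS resolver timeout

the backup storage node failover, the legacy storage node failover, the payment storage node misconfiguration, the regional DNS resolver timeout → the legacy API gateway failover with nothing further upstream stated.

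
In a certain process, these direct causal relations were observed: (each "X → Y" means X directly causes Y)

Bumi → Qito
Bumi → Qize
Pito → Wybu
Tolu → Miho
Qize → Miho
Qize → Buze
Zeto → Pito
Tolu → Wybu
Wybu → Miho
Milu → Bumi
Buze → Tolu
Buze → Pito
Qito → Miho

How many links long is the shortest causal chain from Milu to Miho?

Shortest chain: Milu → Bumi → Qize → Miho.

3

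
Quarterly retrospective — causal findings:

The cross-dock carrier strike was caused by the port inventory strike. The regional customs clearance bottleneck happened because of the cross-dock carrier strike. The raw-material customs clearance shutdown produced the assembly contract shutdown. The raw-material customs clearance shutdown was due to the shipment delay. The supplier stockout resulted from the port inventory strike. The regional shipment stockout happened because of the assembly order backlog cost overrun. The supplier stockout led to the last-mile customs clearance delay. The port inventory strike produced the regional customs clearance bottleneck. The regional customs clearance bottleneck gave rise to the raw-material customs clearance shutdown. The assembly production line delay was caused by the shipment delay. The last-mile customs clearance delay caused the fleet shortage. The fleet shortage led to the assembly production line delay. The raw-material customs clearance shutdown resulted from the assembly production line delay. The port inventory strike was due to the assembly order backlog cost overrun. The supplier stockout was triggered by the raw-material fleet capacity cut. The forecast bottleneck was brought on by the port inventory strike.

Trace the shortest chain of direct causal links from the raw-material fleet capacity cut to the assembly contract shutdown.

the raw-material fleet capacity cut → the supplier stockout → the last-mile customs clearance delay → the fleet shortage → the assembly production line delay → the raw-material customs clearance shutdown → the assembly contract shutdown

the raw-material fleet capacity cut → the supplier stockout
the supplier stockout → the last-mile customs clearance delay
the last-mile customs clearance delay → the fleet shortage
the fleet shortage → the assembly production line delay
the assembly production line delay → the raw-material customs clearance shutdown
the raw-material customs clearance shutdown → the assembly contract shutdown
Length: 6 steps.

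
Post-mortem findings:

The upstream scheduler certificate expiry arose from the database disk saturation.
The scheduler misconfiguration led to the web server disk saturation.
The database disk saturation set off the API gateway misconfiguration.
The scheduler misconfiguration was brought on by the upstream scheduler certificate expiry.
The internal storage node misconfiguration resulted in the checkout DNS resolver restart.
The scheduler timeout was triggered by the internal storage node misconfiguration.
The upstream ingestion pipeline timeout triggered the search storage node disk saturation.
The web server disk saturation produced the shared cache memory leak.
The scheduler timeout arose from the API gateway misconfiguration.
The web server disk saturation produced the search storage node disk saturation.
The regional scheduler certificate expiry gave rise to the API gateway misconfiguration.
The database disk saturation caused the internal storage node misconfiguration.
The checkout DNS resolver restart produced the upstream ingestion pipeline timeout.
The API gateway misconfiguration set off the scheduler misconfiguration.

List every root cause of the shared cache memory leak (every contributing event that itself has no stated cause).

Tracing upstream from the shared cache memory leak: the shared cache memory leak ← the web server disk saturation ← the scheduler misconfiguration ← the API gateway misconfiguration ← the database disk saturation.
A separate upstream branch: the shared cache memory leak ← the web server disk saturation ← the scheduler misconfiguration ← the API gateway misconfiguration ← the regional scheduler certificate expiry.
Each of those chain origins has no stated cause.

the database disk saturation, the regional scheduler certificate expiry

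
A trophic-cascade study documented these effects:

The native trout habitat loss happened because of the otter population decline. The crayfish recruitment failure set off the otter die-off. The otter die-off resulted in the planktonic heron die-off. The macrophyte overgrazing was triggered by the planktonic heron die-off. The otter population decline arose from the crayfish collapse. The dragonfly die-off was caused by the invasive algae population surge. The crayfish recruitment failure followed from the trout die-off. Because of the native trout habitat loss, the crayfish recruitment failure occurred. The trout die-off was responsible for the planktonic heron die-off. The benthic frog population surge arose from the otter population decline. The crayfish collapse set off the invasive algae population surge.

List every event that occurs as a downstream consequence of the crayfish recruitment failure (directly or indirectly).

Direct effects: the otter die-off.
2 steps out: the planktonic heron die-off.
3 steps out: the macrophyte overgrazing.
Not reachable from it: the crayfish collapse, the invasive algae population surge, the dragonfly die-off, the otter population decline, the trout die-off, the native trout habitat loss, the benthic frog population surge.

the macrophyte overgrazing, the otter die-off, the planktonic heron die-off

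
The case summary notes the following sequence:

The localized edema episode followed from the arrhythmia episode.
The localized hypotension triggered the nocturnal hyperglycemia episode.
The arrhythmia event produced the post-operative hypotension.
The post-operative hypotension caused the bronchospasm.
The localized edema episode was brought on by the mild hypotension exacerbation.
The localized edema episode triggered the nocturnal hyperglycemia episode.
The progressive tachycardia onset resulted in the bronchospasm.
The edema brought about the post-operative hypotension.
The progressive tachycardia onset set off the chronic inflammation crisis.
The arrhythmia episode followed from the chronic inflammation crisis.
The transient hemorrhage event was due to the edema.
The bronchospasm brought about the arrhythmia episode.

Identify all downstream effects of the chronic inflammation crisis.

Direct effects: the arrhythmia episode.
2 steps out: the localized edema episode.
3 steps out: the nocturnal hyperglycemia episode.
Not reachable from it: the arrhythmia event, the edema, the transient hemorrhage event, the post-operative hypotension, the progressive tachycardia onset, the bronchospasm, the mild hypotension exacerbation, the localized hypotension.

the arrhythmia episode, the localized edema episode, the nocturnal hyperglycemia episode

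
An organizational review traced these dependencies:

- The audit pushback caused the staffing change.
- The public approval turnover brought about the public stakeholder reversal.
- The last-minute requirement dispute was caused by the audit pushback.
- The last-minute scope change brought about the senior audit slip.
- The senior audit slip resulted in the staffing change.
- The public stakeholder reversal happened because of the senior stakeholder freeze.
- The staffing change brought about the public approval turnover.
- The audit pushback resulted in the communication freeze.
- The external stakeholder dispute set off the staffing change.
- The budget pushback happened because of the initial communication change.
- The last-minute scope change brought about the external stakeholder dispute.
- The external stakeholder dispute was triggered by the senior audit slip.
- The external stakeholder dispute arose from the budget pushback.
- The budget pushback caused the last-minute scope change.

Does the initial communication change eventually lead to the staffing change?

There is a causal chain: the initial communication change → the budget pushback → the external stakeholder dispute → the staffing change.

Yes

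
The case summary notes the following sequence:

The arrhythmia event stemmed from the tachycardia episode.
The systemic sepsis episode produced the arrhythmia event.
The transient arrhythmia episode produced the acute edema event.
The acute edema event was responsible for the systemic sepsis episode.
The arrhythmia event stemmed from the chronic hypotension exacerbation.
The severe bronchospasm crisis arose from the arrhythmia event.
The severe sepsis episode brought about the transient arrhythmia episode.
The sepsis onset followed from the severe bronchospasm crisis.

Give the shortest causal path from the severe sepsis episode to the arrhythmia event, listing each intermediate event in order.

the severe sepsis episode → the transient arrhythmia episode → the acute edema event → the systemic sepsis episode → the arrhythmia event

the severe sepsis episode → the transient arrhythmia episode
the transient arrhythmia episode → the acute edema event
the acute edema event → the systemic sepsis episode
the systemic sepsis episode → the arrhythmia event
Length: 4 steps.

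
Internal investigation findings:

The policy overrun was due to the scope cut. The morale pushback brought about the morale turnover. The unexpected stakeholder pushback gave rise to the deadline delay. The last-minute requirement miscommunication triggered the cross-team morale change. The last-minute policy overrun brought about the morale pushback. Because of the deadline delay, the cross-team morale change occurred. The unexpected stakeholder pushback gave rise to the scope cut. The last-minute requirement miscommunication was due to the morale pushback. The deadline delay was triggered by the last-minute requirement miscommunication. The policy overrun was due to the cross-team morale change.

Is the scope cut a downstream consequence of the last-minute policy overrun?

No

The last-minute policy overrun leads to the morale pushback, the last-minute requirement miscommunication, the deadline delay, the morale turnover, the cross-team morale change, the policy overrun; the scope cut is not among them.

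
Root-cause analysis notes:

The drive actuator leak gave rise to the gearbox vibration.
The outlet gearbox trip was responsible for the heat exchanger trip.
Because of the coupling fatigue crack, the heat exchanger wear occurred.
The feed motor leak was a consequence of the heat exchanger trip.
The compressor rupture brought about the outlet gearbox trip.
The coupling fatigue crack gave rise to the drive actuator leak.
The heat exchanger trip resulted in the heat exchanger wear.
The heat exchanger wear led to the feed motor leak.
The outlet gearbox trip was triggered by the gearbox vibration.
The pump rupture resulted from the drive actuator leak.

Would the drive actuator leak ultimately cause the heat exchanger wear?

Yes

There is a causal chain: the drive actuator leak → the gearbox vibration → the outlet gearbox trip → the heat exchanger trip → the heat exchanger wear.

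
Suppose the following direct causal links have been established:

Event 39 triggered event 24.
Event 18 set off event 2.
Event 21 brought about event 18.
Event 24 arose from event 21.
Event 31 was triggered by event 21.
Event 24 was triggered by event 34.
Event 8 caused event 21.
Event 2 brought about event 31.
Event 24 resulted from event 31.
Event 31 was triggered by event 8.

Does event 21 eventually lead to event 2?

There is a causal chain: event 21 → event 18 → event 2.

Yes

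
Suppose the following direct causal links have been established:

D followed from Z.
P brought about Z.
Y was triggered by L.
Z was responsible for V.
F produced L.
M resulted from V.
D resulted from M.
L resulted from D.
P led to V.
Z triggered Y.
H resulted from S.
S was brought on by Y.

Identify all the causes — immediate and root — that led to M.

Immediate cause of M: V.
Further upstream: P, Z.

P, V, Z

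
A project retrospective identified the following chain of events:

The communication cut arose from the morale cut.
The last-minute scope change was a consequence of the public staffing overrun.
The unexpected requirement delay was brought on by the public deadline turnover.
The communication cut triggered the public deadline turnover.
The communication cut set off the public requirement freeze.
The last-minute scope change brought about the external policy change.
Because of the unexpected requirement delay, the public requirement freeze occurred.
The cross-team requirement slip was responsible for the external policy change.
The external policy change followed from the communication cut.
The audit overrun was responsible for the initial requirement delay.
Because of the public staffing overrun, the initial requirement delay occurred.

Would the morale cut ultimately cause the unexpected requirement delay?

Yes

There is a causal chain: the morale cut → the communication cut → the public deadline turnover → the unexpected requirement delay.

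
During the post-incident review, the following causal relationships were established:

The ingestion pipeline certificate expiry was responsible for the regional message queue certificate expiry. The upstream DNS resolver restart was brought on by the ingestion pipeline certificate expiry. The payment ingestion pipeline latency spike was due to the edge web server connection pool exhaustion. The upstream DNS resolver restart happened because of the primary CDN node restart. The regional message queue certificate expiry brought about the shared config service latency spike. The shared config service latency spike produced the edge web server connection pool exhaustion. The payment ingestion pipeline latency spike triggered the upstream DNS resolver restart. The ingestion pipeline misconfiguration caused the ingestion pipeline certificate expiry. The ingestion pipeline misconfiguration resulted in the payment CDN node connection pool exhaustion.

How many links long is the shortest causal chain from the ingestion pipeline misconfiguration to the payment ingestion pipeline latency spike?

5

Shortest chain: the ingestion pipeline misconfiguration → the ingestion pipeline certificate expiry → the regional message queue certificate expiry → the shared config service latency spike → the edge web server connection pool exhaustion → the payment ingestion pipeline latency spike.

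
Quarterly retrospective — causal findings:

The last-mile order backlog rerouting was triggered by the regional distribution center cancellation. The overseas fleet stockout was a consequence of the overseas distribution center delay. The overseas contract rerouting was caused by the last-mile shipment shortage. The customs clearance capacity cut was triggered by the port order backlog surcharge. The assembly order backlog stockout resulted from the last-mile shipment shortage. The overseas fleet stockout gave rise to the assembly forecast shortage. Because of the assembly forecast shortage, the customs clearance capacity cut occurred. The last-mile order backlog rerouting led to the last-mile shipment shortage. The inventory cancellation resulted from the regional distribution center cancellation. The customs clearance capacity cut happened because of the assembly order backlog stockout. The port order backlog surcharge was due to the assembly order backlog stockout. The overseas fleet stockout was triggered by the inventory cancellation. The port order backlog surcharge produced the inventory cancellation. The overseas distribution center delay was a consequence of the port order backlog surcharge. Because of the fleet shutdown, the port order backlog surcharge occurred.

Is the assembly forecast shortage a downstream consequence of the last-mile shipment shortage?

Yes

There is a causal chain: the last-mile shipment shortage → the assembly order backlog stockout → the port order backlog surcharge → the inventory cancellation → the overseas fleet stockout → the assembly forecast shortage.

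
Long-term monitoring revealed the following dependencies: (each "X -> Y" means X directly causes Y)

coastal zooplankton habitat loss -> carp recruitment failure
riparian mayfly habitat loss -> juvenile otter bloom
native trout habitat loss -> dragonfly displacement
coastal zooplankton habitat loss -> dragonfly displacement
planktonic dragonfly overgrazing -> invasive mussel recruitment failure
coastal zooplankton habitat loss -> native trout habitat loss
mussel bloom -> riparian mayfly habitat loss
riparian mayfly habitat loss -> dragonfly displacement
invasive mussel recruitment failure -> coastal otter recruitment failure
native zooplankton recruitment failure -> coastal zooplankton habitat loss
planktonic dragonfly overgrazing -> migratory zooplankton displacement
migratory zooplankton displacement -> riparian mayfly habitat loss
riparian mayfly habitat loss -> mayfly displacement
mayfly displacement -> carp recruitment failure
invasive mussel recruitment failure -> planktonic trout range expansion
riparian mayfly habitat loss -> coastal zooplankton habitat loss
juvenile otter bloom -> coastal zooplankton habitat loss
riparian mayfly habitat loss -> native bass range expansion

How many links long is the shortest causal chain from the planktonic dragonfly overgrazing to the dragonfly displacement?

3

Shortest chain: the planktonic dragonfly overgrazing → the migratory zooplankton displacement → the riparian mayfly habitat loss → the dragonfly displacement.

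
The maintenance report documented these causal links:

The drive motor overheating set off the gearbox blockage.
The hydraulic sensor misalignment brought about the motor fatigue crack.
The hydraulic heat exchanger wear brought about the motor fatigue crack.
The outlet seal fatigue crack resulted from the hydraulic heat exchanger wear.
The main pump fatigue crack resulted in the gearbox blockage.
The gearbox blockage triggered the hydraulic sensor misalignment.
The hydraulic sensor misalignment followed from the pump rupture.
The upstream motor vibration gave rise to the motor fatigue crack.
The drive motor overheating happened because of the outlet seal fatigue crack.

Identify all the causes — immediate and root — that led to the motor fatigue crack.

Immediate causes of the motor fatigue crack: the hydraulic heat exchanger wear, the upstream motor vibration, the hydraulic sensor misalignment.
Further upstream: the pump rupture, the outlet seal fatigue crack, the main pump fatigue crack, the drive motor overheating, the gearbox blockage.

the drive motor overheating, the gearbox blockage, the hydraulic heat exchanger wear, the hydraulic sensor misalignment, the main pump fatigue crack, the outlet seal fatigue crack, the pump rupture, the upstream motor vibration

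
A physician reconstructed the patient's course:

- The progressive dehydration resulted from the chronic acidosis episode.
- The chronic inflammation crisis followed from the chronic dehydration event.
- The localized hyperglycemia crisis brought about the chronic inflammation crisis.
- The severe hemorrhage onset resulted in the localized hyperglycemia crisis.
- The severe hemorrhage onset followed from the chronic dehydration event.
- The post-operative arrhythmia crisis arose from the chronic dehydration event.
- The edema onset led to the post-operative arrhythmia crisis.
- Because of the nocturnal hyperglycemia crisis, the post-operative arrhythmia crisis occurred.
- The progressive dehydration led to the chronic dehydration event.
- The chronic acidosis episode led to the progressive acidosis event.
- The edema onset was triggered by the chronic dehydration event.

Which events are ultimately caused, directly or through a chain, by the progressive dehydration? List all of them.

Direct effects: the chronic dehydration event.
2 steps out: the severe hemorrhage onset, the edema onset, the post-operative arrhythmia crisis, the chronic inflammation crisis.
3 steps out: the localized hyperglycemia crisis.
Not reachable from it: the chronic acidosis episode, the progressive acidosis event, the nocturnal hyperglycemia crisis.

the chronic dehydration event, the chronic inflammation crisis, the edema onset, the localized hyperglycemia crisis, the post-operative arrhythmia crisis, the severe hemorrhage onset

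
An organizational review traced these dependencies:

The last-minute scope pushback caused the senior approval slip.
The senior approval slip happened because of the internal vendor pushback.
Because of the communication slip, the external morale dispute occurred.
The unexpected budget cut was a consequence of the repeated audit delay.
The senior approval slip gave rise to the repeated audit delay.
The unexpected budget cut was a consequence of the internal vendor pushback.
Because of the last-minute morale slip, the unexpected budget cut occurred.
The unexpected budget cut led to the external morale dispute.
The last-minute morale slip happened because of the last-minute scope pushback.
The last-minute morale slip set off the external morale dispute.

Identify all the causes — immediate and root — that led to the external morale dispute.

Immediate causes of the external morale dispute: the communication slip, the last-minute morale slip, the unexpected budget cut.
Further upstream: the internal vendor pushback, the last-minute scope pushback, the senior approval slip, the repeated audit delay.

the communication slip, the internal vendor pushback, the last-minute morale slip, the last-minute scope pushback, the repeated audit delay, the senior approval slip, the unexpected budget cut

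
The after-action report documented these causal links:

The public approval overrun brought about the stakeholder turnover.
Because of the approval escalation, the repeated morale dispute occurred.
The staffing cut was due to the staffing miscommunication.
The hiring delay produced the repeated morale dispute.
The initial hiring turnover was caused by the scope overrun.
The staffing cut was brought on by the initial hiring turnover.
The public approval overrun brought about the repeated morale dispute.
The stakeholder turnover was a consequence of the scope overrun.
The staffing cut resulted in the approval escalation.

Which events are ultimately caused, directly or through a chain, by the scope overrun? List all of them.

Direct effects: the initial hiring turnover, the stakeholder turnover.
2 steps out: the staffing cut.
3 steps out: the approval escalation.
4 steps out: the repeated morale dispute.
Not reachable from it: the staffing miscommunication, the hiring delay, the public approval overrun.

the approval escalation, the initial hiring turnover, the repeated morale dispute, the staffing cut, the stakeholder turnover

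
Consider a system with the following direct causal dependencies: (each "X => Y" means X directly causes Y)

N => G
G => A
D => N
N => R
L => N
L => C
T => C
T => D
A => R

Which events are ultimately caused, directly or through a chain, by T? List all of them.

A, C, D, G, N, R

Direct effects: D, C.
2 steps out: N.
3 steps out: G, R.
4 steps out: A.
Not reachable from it: L.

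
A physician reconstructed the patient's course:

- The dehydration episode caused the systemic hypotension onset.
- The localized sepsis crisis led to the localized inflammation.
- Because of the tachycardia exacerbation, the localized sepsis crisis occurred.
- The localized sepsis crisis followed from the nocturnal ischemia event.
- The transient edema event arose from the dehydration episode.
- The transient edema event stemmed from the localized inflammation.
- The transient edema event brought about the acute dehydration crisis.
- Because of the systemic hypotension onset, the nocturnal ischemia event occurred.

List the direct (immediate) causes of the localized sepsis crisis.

the nocturnal ischemia event, the tachycardia exacerbation

Upstream contributors include the dehydration episode, the systemic hypotension onset, but only the nocturnal ischemia event, the tachycardia exacerbation feed directly into the localized sepsis crisis.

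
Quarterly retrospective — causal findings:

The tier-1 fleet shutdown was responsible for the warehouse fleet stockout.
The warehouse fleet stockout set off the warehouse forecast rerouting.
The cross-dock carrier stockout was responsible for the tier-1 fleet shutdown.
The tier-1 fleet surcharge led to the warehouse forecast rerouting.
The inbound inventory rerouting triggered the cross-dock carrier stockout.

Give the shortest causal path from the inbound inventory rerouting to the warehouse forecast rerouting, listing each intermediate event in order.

the inbound inventory rerouting → the cross-dock carrier stockout → the tier-1 fleet shutdown → the warehouse fleet stockout → the warehouse forecast rerouting

the inbound inventory rerouting → the cross-dock carrier stockout
the cross-dock carrier stockout → the tier-1 fleet shutdown
the tier-1 fleet shutdown → the warehouse fleet stockout
the warehouse fleet stockout → the warehouse forecast rerouting
Length: 4 steps.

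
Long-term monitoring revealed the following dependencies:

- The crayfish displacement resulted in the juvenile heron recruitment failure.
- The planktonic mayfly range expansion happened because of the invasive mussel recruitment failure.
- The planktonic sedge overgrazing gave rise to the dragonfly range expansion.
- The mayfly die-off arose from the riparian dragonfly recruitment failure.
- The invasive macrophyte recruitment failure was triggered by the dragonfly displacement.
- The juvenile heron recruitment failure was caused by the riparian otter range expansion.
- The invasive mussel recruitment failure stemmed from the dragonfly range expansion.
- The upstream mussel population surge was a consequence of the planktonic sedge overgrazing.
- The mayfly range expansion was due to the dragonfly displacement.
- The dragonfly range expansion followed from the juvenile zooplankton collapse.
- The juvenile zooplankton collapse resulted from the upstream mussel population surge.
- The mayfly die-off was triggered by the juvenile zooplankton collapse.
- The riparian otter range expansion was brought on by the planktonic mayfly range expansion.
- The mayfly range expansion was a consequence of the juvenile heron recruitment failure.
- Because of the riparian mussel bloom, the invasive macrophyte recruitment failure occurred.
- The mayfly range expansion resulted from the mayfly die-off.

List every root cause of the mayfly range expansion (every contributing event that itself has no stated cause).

Tracing upstream from the mayfly range expansion: the mayfly range expansion ← the mayfly die-off ← the juvenile zooplankton collapse ← the upstream mussel population surge ← the planktonic sedge overgrazing.
A separate upstream branch: the mayfly range expansion ← the juvenile heron recruitment failure ← the crayfish displacement.
A separate upstream branch: the mayfly range expansion ← the mayfly die-off ← the riparian dragonfly recruitment failure.
A separate upstream branch: the mayfly range expansion ← the dragonfly displacement.
Each of those chain origins has no stated cause.

the crayfish displacement, the dragonfly displacement, the planktonic sedge overgrazing, the riparian dragonfly recruitment failure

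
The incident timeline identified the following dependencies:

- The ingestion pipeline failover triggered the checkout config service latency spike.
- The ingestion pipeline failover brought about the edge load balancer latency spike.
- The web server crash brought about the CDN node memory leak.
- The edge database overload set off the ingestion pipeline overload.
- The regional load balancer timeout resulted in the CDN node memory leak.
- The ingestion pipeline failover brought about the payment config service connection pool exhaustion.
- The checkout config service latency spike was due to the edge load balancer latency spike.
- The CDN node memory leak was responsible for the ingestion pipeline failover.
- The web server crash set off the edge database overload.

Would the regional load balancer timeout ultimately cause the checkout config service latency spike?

Yes

There is a causal chain: the regional load balancer timeout → the CDN node memory leak → the ingestion pipeline failover → the checkout config service latency spike.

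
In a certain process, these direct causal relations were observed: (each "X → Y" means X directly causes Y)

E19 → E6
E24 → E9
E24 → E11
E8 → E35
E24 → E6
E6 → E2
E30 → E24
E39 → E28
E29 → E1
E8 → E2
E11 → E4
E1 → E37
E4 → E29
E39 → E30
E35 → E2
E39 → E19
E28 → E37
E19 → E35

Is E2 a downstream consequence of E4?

No

E4 leads to E29, E1, E37; E2 is not among them.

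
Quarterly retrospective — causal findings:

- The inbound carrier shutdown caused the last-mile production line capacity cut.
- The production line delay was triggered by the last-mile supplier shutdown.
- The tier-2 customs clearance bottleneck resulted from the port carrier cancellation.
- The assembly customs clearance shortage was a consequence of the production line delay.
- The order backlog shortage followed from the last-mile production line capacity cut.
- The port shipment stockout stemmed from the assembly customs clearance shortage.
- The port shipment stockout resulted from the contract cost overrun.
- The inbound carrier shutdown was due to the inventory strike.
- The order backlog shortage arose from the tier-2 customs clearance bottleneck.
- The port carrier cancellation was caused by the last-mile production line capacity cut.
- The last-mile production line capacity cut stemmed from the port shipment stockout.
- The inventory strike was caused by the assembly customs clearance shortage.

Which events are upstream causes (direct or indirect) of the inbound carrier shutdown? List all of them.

Immediate cause of the inbound carrier shutdown: the inventory strike.
Further upstream: the last-mile supplier shutdown, the production line delay, the assembly customs clearance shortage.

the assembly customs clearance shortage, the inventory strike, the last-mile supplier shutdown, the production line delay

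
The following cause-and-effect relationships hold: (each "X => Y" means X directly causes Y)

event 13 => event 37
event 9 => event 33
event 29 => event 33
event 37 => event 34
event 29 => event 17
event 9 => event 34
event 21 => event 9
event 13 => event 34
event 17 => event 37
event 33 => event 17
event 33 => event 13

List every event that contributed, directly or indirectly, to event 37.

event 13, event 17, event 21, event 29, event 33, event 9

Immediate causes of event 37: event 17, event 13.
Further upstream: event 29, event 21, event 9, event 33.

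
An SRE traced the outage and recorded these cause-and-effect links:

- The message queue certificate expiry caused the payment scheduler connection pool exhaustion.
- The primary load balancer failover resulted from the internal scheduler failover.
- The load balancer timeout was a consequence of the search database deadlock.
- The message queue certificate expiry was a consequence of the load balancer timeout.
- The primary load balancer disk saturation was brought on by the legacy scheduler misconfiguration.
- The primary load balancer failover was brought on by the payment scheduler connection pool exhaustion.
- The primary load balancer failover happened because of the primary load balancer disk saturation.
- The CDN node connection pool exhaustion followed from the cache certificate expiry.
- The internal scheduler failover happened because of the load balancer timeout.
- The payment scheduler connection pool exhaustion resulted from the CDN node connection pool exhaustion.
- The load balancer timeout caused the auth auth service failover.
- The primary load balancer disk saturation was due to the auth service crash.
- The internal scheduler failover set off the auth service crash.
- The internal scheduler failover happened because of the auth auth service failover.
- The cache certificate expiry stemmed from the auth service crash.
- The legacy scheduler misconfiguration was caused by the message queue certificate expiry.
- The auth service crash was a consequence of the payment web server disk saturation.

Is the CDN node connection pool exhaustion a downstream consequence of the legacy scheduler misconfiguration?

No

The legacy scheduler misconfiguration leads to the primary load balancer disk saturation, the primary load balancer failover; the CDN node connection pool exhaustion is not among them.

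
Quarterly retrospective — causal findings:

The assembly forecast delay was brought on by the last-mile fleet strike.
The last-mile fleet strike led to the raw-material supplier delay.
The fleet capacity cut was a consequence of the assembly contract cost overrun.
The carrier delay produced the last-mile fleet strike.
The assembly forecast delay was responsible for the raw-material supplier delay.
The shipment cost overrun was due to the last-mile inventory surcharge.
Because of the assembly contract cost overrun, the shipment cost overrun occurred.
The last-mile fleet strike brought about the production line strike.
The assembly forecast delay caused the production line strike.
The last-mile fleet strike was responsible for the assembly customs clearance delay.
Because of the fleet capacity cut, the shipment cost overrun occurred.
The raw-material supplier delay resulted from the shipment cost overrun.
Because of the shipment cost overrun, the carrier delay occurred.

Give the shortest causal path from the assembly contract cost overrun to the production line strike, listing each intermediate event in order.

the assembly contract cost overrun → the shipment cost overrun → the carrier delay → the last-mile fleet strike → the production line strike

the assembly contract cost overrun → the shipment cost overrun
the shipment cost overrun → the carrier delay
the carrier delay → the last-mile fleet strike
the last-mile fleet strike → the production line strike
Length: 4 steps.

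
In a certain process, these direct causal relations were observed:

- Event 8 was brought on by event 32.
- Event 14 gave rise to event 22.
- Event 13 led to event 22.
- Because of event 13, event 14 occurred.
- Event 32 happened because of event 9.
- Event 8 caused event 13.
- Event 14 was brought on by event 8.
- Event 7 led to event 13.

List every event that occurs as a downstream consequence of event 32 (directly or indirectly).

event 13, event 14, event 22, event 8

Direct effects: event 8.
2 steps out: event 13, event 14.
3 steps out: event 22.
Not reachable from it: event 7, event 9.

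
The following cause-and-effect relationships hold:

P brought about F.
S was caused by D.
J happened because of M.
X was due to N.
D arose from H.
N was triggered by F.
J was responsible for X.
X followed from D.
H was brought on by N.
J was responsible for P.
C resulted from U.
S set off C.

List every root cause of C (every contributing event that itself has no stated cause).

Tracing upstream from C: C ← S ← D ← H ← N ← F ← P ← J ← M.
A separate upstream branch: C ← U.
Each of those chain origins has no stated cause.

M, U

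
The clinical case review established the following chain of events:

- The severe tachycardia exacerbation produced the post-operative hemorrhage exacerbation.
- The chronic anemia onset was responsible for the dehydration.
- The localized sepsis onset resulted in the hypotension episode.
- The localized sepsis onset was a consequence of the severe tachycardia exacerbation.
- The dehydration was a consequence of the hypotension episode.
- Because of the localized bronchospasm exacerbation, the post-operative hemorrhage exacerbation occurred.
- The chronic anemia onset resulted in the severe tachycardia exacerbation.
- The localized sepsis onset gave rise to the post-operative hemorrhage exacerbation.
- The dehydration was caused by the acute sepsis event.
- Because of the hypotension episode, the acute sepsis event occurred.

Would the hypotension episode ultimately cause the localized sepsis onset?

No

The hypotension episode leads to the acute sepsis event, the dehydration; the localized sepsis onset is not among them.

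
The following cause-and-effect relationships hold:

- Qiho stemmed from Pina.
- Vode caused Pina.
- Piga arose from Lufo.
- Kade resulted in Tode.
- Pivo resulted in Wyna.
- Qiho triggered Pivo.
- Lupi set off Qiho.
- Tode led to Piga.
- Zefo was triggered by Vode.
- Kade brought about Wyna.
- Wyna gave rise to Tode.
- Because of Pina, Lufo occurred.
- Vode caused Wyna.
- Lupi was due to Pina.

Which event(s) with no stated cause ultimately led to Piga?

Tracing upstream from Piga: Piga ← Lufo ← Pina ← Vode.
A separate upstream branch: Piga ← Tode ← Kade.
Each of those chain origins has no stated cause.

Kade, Vode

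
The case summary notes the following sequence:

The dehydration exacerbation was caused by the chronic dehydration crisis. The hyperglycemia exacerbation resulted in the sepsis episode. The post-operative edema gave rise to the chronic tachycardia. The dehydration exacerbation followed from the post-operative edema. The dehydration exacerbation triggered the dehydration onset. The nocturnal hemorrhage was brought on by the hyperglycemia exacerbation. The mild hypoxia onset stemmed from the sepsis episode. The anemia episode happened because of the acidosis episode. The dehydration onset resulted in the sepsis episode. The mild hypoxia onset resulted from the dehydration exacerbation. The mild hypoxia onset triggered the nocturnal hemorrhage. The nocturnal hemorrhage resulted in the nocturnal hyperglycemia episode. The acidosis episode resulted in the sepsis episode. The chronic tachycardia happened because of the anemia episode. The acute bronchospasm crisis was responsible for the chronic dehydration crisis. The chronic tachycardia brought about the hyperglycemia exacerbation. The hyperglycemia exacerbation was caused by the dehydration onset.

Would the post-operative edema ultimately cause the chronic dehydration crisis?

No

The post-operative edema leads to the dehydration exacerbation, the dehydration onset, the chronic tachycardia, the hyperglycemia exacerbation, the sepsis episode, the mild hypoxia onset, the nocturnal hemorrhage, the nocturnal hyperglycemia episode; the chronic dehydration crisis is not among them.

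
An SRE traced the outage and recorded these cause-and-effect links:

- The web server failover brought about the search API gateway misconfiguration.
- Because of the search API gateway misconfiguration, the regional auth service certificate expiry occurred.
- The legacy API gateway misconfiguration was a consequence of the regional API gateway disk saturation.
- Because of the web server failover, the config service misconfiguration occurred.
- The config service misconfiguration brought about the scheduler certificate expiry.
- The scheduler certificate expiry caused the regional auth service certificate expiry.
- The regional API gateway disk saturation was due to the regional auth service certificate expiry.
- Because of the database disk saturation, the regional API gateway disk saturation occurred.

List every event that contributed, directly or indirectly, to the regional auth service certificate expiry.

the config service misconfiguration, the scheduler certificate expiry, the search API gateway misconfiguration, the web server failover

Immediate causes of the regional auth service certificate expiry: the search API gateway misconfiguration, the scheduler certificate expiry.
Further upstream: the web server failover, the config service misconfiguration.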